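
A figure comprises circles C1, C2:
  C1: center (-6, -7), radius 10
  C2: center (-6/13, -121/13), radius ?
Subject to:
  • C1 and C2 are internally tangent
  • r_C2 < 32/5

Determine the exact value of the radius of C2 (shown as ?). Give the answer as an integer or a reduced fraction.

4

1. [int C1,C2]  r_C2² − 20r_C2 + 64 = 0  ⇒  r_C2 = 4 or 16
2. given r_C2 < 32/5: keep 4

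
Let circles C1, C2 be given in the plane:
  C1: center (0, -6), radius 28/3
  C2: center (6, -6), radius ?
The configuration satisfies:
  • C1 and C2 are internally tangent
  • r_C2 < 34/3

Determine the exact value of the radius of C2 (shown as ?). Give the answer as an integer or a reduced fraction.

10/3

1. [int C1,C2]  r_C2² − (56/3)r_C2 + 460/9 = 0  ⇒  r_C2 = 10/3 or 46/3
2. given r_C2 < 34/3: keep 10/3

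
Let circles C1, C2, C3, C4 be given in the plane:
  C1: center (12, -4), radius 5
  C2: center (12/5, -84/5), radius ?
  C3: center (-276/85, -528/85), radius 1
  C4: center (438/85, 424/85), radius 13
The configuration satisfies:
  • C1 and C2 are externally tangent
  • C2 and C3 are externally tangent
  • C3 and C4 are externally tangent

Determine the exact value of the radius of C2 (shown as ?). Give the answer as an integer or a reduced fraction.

11

1. [ext C1·C2]  r_C2² + 10r_C2 − 231 = 0  ⇒  r_C2 = 11 (r>0 drops 1)
2. [ext C2·C3]  r_C2² + 2r_C2 − 143 = 0  ⇒  r_C2 = 11 (r>0 drops 1)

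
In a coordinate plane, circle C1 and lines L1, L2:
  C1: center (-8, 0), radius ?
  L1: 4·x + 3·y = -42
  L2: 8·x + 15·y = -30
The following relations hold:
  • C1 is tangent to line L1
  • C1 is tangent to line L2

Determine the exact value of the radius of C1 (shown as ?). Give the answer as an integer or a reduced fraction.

1. [C1‖L1]  r_C1² − 4 = 0  ⇒  r_C1 = 2 (r>0 drops 1)
2. [C1‖L2]  r_C1² − 4 = 0  ⇒  r_C1 = 2 (r>0 drops 1)

2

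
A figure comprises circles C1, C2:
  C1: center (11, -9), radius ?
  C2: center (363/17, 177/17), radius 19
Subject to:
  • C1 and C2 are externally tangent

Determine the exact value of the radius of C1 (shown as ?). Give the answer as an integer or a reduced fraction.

1. [ext C1·C2]  r_C1² + 38r_C1 − 123 = 0  ⇒  r_C1 = 3 (r>0 drops 1)

3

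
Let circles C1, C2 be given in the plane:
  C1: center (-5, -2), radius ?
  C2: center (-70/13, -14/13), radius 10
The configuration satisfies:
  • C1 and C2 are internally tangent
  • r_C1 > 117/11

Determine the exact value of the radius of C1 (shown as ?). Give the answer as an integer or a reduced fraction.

11

1. [int C1,C2]  r_C1² − 20r_C1 + 99 = 0  ⇒  r_C1 = 9 or 11
2. given r_C1 > 117/11: keep 11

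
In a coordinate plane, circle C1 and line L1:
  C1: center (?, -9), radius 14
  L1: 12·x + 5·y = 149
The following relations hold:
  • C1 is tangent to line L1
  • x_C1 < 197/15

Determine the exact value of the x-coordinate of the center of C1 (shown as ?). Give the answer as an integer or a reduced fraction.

1

1. [C1‖L1]  x_C1² − (97/3)x_C1 + 94/3 = 0  ⇒  x_C1 = 1 or 94/3
2. given x_C1 < 197/15: keep 1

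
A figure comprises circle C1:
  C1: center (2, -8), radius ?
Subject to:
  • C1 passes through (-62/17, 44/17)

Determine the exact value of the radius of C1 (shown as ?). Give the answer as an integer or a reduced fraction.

12

1. [C1∋P]  r_C1² − 144 = 0  ⇒  r_C1 = 12 (r>0 drops 1)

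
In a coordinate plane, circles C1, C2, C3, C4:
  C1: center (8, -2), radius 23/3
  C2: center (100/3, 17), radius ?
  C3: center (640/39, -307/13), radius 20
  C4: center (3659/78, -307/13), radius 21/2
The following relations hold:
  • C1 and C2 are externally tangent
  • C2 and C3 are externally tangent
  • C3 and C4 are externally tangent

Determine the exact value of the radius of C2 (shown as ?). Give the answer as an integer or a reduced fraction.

1. [ext C1·C2]  r_C2² + (46/3)r_C2 − 944 = 0  ⇒  r_C2 = 24 (r>0 drops 1)
2. [ext C2·C3]  r_C2² + 40r_C2 − 1536 = 0  ⇒  r_C2 = 24 (r>0 drops 1)

24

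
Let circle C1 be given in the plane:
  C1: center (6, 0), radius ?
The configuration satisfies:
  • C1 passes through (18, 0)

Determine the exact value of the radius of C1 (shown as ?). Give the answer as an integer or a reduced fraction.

12

1. [C1∋P]  r_C1² − 144 = 0  ⇒  r_C1 = 12 (r>0 drops 1)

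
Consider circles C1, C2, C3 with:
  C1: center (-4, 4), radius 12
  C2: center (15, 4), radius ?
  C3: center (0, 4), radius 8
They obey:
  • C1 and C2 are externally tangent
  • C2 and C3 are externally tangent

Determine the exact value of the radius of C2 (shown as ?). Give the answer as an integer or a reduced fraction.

1. [ext C1·C2]  r_C2² + 24r_C2 − 217 = 0  ⇒  r_C2 = 7 (r>0 drops 1)
2. [ext C2·C3]  r_C2² + 16r_C2 − 161 = 0  ⇒  r_C2 = 7 (r>0 drops 1)

7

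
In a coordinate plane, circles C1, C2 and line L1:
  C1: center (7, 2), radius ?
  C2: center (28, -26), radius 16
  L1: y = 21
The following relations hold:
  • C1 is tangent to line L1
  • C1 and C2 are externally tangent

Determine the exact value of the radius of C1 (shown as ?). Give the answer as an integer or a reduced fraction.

1. [C1‖L1]  r_C1² − 361 = 0  ⇒  r_C1 = 19 (r>0 drops 1)
2. [ext C1·C2]  r_C1² + 32r_C1 − 969 = 0  ⇒  r_C1 = 19 (r>0 drops 1)

19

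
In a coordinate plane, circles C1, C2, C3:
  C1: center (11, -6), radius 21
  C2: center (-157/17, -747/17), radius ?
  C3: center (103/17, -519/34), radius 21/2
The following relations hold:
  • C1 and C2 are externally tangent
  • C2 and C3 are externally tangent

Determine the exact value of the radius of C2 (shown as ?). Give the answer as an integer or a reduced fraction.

1. [ext C1·C2]  r_C2² + 42r_C2 − 1408 = 0  ⇒  r_C2 = 22 (r>0 drops 1)
2. [ext C2·C3]  r_C2² + 21r_C2 − 946 = 0  ⇒  r_C2 = 22 (r>0 drops 1)

22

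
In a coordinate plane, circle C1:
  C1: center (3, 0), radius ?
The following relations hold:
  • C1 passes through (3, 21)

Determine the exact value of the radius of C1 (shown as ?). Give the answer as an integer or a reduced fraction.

21

1. [C1∋P]  r_C1² − 441 = 0  ⇒  r_C1 = 21 (r>0 drops 1)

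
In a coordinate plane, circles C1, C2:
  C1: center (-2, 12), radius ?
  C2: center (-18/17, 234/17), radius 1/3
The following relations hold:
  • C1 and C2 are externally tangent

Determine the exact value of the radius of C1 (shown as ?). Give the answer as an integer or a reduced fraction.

1. [ext C1·C2]  r_C1² + (2/3)r_C1 − 35/9 = 0  ⇒  r_C1 = 5/3 (r>0 drops 1)

5/3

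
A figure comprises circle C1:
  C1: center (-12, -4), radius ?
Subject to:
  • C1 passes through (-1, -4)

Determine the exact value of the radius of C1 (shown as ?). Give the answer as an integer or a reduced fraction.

1. [C1∋P]  r_C1² − 121 = 0  ⇒  r_C1 = 11 (r>0 drops 1)

11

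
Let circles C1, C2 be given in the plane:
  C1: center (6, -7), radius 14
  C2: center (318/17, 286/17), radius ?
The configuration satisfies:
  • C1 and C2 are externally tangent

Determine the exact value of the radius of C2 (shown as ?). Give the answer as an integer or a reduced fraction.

1. [ext C1·C2]  r_C2² + 28r_C2 − 533 = 0  ⇒  r_C2 = 13 (r>0 drops 1)

13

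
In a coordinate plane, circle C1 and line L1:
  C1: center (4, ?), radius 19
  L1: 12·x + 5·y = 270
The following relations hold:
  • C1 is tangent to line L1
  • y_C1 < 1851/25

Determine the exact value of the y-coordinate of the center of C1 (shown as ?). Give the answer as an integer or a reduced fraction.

1. [C1‖L1]  y_C1² − (444/5)y_C1 − 469 = 0  ⇒  y_C1 = -5 or 469/5
2. given y_C1 < 1851/25: keep -5

-5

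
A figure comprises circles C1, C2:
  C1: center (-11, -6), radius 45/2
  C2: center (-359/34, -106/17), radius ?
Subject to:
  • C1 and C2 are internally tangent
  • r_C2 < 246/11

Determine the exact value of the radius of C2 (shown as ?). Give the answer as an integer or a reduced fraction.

22

1. [int C1,C2]  r_C2² − 45r_C2 + 506 = 0  ⇒  r_C2 = 22 or 23
2. given r_C2 < 246/11: keep 22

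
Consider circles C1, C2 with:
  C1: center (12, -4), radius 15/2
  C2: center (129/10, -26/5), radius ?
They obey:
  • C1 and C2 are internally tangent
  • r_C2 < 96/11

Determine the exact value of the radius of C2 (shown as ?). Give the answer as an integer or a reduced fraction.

6

1. [int C1,C2]  r_C2² − 15r_C2 + 54 = 0  ⇒  r_C2 = 6 or 9
2. given r_C2 < 96/11: keep 6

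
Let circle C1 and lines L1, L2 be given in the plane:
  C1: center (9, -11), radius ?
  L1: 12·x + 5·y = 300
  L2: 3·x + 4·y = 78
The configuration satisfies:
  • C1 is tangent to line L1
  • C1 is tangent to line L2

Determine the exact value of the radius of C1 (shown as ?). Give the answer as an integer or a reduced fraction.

19

1. [C1‖L1]  r_C1² − 361 = 0  ⇒  r_C1 = 19 (r>0 drops 1)
2. [C1‖L2]  r_C1² − 361 = 0  ⇒  r_C1 = 19 (r>0 drops 1)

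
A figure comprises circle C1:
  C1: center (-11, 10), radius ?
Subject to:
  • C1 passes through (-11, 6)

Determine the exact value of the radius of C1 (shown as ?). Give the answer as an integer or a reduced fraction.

1. [C1∋P]  r_C1² − 16 = 0  ⇒  r_C1 = 4 (r>0 drops 1)

4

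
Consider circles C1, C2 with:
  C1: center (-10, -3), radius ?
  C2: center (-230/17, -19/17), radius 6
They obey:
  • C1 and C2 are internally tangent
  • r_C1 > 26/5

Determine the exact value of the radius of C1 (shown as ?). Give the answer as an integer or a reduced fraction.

10

1. [int C1,C2]  r_C1² − 12r_C1 + 20 = 0  ⇒  r_C1 = 2 or 10
2. given r_C1 > 26/5: keep 10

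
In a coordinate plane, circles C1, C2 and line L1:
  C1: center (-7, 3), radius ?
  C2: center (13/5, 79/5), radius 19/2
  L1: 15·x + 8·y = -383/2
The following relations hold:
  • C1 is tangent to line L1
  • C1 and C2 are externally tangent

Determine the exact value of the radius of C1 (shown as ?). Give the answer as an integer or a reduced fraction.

13/2

1. [C1‖L1]  r_C1² − 169/4 = 0  ⇒  r_C1 = 13/2 (r>0 drops 1)
2. [ext C1·C2]  r_C1² + 19r_C1 − 663/4 = 0  ⇒  r_C1 = 13/2 (r>0 drops 1)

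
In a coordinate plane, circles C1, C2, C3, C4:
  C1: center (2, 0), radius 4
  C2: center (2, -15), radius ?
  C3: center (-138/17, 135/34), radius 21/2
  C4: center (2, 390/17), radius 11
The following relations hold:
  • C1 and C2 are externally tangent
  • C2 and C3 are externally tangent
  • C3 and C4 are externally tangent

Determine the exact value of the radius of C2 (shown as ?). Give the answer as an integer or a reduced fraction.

11

1. [ext C1·C2]  r_C2² + 8r_C2 − 209 = 0  ⇒  r_C2 = 11 (r>0 drops 1)
2. [ext C2·C3]  r_C2² + 21r_C2 − 352 = 0  ⇒  r_C2 = 11 (r>0 drops 1)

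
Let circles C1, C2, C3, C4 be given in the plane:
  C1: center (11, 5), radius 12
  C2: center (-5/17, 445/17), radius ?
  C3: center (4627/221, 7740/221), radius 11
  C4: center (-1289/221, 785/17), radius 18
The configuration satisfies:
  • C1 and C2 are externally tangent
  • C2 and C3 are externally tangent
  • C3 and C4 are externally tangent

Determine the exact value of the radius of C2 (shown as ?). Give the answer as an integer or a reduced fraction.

1. [ext C1·C2]  r_C2² + 24r_C2 − 432 = 0  ⇒  r_C2 = 12 (r>0 drops 1)
2. [ext C2·C3]  r_C2² + 22r_C2 − 408 = 0  ⇒  r_C2 = 12 (r>0 drops 1)

12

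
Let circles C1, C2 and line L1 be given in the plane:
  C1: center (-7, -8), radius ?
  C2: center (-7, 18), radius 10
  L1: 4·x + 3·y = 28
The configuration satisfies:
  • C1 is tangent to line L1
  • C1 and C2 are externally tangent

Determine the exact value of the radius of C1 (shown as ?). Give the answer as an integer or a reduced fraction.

16

1. [C1‖L1]  r_C1² − 256 = 0  ⇒  r_C1 = 16 (r>0 drops 1)
2. [ext C1·C2]  r_C1² + 20r_C1 − 576 = 0  ⇒  r_C1 = 16 (r>0 drops 1)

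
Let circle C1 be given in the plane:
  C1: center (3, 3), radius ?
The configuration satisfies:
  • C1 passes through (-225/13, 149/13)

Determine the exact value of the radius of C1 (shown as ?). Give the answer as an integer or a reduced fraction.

1. [C1∋P]  r_C1² − 484 = 0  ⇒  r_C1 = 22 (r>0 drops 1)

22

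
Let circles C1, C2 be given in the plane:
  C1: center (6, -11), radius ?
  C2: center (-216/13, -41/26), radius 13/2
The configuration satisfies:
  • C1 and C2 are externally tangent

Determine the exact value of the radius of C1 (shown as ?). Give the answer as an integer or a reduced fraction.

1. [ext C1·C2]  r_C1² + 13r_C1 − 558 = 0  ⇒  r_C1 = 18 (r>0 drops 1)

18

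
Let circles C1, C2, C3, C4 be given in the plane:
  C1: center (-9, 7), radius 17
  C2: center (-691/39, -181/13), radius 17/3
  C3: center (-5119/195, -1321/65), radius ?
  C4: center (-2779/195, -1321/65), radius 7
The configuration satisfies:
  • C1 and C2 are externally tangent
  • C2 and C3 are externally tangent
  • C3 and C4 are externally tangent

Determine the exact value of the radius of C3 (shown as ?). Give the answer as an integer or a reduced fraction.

5

1. [ext C2·C3]  r_C3² + (34/3)r_C3 − 245/3 = 0  ⇒  r_C3 = 5 (r>0 drops 1)
2. [ext C3·C4]  r_C3² + 14r_C3 − 95 = 0  ⇒  r_C3 = 5 (r>0 drops 1)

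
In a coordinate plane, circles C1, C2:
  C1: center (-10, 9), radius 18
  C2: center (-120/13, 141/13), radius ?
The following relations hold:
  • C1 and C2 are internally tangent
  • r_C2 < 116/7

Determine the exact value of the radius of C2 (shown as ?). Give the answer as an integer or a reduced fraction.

16

1. [int C1,C2]  r_C2² − 36r_C2 + 320 = 0  ⇒  r_C2 = 16 or 20
2. given r_C2 < 116/7: keep 16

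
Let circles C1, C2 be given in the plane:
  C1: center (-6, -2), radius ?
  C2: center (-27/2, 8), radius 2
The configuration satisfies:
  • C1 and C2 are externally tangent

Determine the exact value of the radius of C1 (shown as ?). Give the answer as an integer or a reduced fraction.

21/2

1. [ext C1·C2]  r_C1² + 4r_C1 − 609/4 = 0  ⇒  r_C1 = 21/2 (r>0 drops 1)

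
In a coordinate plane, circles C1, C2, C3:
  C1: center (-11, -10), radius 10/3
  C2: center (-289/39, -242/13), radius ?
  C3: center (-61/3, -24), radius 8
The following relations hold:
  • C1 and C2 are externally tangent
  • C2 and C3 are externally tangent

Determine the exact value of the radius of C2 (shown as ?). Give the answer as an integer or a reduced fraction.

6

1. [ext C1·C2]  r_C2² + (20/3)r_C2 − 76 = 0  ⇒  r_C2 = 6 (r>0 drops 1)
2. [ext C2·C3]  r_C2² + 16r_C2 − 132 = 0  ⇒  r_C2 = 6 (r>0 drops 1)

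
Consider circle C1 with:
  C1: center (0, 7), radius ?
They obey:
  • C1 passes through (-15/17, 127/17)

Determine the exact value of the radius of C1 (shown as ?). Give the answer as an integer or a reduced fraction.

1

1. [C1∋P]  r_C1² − 1 = 0  ⇒  r_C1 = 1 (r>0 drops 1)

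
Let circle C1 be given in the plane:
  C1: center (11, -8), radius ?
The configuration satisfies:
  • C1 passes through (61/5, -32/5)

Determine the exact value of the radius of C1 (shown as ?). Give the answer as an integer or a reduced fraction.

2

1. [C1∋P]  r_C1² − 4 = 0  ⇒  r_C1 = 2 (r>0 drops 1)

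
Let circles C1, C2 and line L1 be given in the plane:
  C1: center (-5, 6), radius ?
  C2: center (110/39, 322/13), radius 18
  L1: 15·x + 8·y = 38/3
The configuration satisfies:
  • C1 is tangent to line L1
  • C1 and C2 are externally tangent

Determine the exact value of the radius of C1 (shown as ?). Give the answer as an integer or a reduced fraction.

7/3

1. [C1‖L1]  r_C1² − 49/9 = 0  ⇒  r_C1 = 7/3 (r>0 drops 1)
2. [ext C1·C2]  r_C1² + 36r_C1 − 805/9 = 0  ⇒  r_C1 = 7/3 (r>0 drops 1)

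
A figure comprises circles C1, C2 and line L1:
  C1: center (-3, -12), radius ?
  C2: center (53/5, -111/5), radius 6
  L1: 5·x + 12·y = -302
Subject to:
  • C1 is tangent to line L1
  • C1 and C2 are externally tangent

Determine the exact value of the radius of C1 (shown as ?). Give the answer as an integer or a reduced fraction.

1. [C1‖L1]  r_C1² − 121 = 0  ⇒  r_C1 = 11 (r>0 drops 1)
2. [ext C1·C2]  r_C1² + 12r_C1 − 253 = 0  ⇒  r_C1 = 11 (r>0 drops 1)

11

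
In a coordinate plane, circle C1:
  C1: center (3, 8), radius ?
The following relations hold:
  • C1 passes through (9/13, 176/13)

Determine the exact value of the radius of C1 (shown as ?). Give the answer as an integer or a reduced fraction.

6

1. [C1∋P]  r_C1² − 36 = 0  ⇒  r_C1 = 6 (r>0 drops 1)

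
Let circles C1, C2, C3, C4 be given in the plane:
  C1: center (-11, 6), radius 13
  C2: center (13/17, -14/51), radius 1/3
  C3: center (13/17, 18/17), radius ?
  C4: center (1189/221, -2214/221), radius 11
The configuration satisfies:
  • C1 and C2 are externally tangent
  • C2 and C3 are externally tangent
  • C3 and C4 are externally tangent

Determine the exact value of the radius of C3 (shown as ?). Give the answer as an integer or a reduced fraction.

1. [ext C2·C3]  r_C3² + (2/3)r_C3 − 5/3 = 0  ⇒  r_C3 = 1 (r>0 drops 1)
2. [ext C3·C4]  r_C3² + 22r_C3 − 23 = 0  ⇒  r_C3 = 1 (r>0 drops 1)

1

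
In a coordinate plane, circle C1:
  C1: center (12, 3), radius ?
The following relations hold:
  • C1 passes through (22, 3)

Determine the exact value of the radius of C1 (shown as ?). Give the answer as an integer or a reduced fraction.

10

1. [C1∋P]  r_C1² − 100 = 0  ⇒  r_C1 = 10 (r>0 drops 1)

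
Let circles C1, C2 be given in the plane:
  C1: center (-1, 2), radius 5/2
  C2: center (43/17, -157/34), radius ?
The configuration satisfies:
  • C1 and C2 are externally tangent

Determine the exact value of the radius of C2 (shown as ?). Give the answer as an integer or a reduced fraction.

1. [ext C1·C2]  r_C2² + 5r_C2 − 50 = 0  ⇒  r_C2 = 5 (r>0 drops 1)

5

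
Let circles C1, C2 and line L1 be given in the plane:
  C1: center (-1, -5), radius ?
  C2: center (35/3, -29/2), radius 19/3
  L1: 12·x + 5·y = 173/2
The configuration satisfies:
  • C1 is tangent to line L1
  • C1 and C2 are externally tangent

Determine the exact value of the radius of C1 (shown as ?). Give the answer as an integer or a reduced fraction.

19/2

1. [C1‖L1]  r_C1² − 361/4 = 0  ⇒  r_C1 = 19/2 (r>0 drops 1)
2. [ext C1·C2]  r_C1² + (38/3)r_C1 − 2527/12 = 0  ⇒  r_C1 = 19/2 (r>0 drops 1)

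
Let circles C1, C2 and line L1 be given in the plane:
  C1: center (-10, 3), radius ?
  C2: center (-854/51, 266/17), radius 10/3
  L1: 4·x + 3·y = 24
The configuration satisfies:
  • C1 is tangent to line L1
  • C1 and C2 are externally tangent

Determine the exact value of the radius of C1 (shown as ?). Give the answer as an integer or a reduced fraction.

11

1. [C1‖L1]  r_C1² − 121 = 0  ⇒  r_C1 = 11 (r>0 drops 1)
2. [ext C1·C2]  r_C1² + (20/3)r_C1 − 583/3 = 0  ⇒  r_C1 = 11 (r>0 drops 1)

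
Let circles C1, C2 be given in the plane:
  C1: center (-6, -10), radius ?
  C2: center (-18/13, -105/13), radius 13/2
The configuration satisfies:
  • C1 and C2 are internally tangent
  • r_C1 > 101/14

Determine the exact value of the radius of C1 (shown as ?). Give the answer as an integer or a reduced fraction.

23/2

1. [int C1,C2]  r_C1² − 13r_C1 + 69/4 = 0  ⇒  r_C1 = 3/2 or 23/2
2. given r_C1 > 101/14: keep 23/2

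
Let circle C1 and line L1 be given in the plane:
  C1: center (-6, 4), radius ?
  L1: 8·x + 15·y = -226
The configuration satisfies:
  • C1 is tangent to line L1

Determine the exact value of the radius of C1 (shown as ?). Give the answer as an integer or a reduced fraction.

14

1. [C1‖L1]  r_C1² − 196 = 0  ⇒  r_C1 = 14 (r>0 drops 1)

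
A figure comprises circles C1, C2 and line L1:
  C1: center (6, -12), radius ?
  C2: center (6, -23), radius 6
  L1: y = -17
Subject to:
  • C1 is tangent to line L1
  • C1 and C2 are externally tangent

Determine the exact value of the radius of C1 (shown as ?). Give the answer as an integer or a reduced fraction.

5

1. [C1‖L1]  r_C1² − 25 = 0  ⇒  r_C1 = 5 (r>0 drops 1)
2. [ext C1·C2]  r_C1² + 12r_C1 − 85 = 0  ⇒  r_C1 = 5 (r>0 drops 1)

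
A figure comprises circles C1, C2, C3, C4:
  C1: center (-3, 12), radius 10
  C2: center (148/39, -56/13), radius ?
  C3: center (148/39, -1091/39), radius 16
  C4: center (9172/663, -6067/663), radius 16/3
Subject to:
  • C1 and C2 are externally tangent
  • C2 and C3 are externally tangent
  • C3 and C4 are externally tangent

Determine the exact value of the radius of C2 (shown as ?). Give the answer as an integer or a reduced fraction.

1. [ext C1·C2]  r_C2² + 20r_C2 − 1909/9 = 0  ⇒  r_C2 = 23/3 (r>0 drops 1)
2. [ext C2·C3]  r_C2² + 32r_C2 − 2737/9 = 0  ⇒  r_C2 = 23/3 (r>0 drops 1)

23/3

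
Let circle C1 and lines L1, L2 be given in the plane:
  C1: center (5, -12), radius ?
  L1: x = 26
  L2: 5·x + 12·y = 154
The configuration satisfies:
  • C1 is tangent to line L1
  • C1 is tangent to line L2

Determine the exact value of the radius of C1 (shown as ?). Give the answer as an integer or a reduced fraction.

1. [C1‖L1]  r_C1² − 441 = 0  ⇒  r_C1 = 21 (r>0 drops 1)
2. [C1‖L2]  r_C1² − 441 = 0  ⇒  r_C1 = 21 (r>0 drops 1)

21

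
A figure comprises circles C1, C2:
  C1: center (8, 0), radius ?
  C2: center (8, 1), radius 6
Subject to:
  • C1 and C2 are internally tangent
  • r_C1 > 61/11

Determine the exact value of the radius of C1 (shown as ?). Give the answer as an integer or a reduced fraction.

1. [int C1,C2]  r_C1² − 12r_C1 + 35 = 0  ⇒  r_C1 = 5 or 7
2. given r_C1 > 61/11: keep 7

7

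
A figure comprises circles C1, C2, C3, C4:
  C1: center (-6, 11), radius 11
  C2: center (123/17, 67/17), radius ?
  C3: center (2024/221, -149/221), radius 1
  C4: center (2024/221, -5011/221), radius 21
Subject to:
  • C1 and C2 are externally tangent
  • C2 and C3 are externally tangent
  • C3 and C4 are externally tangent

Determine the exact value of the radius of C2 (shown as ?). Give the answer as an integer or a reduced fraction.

4

1. [ext C1·C2]  r_C2² + 22r_C2 − 104 = 0  ⇒  r_C2 = 4 (r>0 drops 1)
2. [ext C2·C3]  r_C2² + 2r_C2 − 24 = 0  ⇒  r_C2 = 4 (r>0 drops 1)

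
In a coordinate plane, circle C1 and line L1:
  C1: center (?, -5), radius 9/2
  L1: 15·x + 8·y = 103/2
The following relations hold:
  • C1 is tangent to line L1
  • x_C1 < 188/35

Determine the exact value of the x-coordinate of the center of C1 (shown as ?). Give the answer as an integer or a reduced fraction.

1. [C1‖L1]  x_C1² − (61/5)x_C1 + 56/5 = 0  ⇒  x_C1 = 1 or 56/5
2. given x_C1 < 188/35: keep 1

1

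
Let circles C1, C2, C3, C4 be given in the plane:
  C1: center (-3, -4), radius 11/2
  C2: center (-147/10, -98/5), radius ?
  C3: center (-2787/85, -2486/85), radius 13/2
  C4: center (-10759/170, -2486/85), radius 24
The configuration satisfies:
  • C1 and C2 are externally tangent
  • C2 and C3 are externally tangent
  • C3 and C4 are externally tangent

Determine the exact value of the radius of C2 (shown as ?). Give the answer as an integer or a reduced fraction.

14

1. [ext C1·C2]  r_C2² + 11r_C2 − 350 = 0  ⇒  r_C2 = 14 (r>0 drops 1)
2. [ext C2·C3]  r_C2² + 13r_C2 − 378 = 0  ⇒  r_C2 = 14 (r>0 drops 1)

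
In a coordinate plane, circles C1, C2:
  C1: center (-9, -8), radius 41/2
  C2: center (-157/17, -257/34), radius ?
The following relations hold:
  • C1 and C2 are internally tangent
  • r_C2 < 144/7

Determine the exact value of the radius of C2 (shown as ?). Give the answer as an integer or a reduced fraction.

20

1. [int C1,C2]  r_C2² − 41r_C2 + 420 = 0  ⇒  r_C2 = 20 or 21
2. given r_C2 < 144/7: keep 20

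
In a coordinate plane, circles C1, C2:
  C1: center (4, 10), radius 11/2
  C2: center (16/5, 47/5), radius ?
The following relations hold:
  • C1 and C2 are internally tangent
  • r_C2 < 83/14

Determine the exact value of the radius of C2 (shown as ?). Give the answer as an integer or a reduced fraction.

9/2

1. [int C1,C2]  r_C2² − 11r_C2 + 117/4 = 0  ⇒  r_C2 = 9/2 or 13/2
2. given r_C2 < 83/14: keep 9/2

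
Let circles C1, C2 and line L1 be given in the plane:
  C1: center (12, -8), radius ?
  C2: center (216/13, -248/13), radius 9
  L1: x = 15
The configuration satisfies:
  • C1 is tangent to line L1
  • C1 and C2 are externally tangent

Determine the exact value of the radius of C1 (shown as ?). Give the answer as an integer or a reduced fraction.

1. [C1‖L1]  r_C1² − 9 = 0  ⇒  r_C1 = 3 (r>0 drops 1)
2. [ext C1·C2]  r_C1² + 18r_C1 − 63 = 0  ⇒  r_C1 = 3 (r>0 drops 1)

3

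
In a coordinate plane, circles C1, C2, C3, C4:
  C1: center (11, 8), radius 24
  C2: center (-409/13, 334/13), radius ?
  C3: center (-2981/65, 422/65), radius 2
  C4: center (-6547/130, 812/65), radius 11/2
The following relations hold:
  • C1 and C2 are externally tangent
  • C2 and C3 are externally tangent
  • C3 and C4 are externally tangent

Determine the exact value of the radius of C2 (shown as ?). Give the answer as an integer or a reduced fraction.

1. [ext C1·C2]  r_C2² + 48r_C2 − 1540 = 0  ⇒  r_C2 = 22 (r>0 drops 1)
2. [ext C2·C3]  r_C2² + 4r_C2 − 572 = 0  ⇒  r_C2 = 22 (r>0 drops 1)

22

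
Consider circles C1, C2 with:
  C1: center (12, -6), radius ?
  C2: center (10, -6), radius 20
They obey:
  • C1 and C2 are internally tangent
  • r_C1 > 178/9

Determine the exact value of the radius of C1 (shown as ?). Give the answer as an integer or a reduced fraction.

22

1. [int C1,C2]  r_C1² − 40r_C1 + 396 = 0  ⇒  r_C1 = 18 or 22
2. given r_C1 > 178/9: keep 22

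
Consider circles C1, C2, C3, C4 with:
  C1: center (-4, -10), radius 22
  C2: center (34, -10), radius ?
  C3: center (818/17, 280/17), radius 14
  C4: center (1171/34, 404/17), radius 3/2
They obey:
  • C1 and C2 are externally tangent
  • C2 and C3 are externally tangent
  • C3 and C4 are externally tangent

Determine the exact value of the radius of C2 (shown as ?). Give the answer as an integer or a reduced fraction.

16

1. [ext C1·C2]  r_C2² + 44r_C2 − 960 = 0  ⇒  r_C2 = 16 (r>0 drops 1)
2. [ext C2·C3]  r_C2² + 28r_C2 − 704 = 0  ⇒  r_C2 = 16 (r>0 drops 1)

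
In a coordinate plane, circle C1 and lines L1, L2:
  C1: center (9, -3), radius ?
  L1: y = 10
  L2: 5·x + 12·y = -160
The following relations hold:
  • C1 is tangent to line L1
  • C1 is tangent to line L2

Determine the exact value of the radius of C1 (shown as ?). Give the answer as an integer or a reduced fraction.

13

1. [C1‖L1]  r_C1² − 169 = 0  ⇒  r_C1 = 13 (r>0 drops 1)
2. [C1‖L2]  r_C1² − 169 = 0  ⇒  r_C1 = 13 (r>0 drops 1)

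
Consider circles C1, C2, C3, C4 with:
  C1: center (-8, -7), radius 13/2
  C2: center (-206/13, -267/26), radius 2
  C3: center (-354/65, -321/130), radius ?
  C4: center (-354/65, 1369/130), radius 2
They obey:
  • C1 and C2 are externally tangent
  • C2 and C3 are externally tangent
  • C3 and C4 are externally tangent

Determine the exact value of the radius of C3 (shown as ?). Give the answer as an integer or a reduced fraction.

11

1. [ext C2·C3]  r_C3² + 4r_C3 − 165 = 0  ⇒  r_C3 = 11 (r>0 drops 1)
2. [ext C3·C4]  r_C3² + 4r_C3 − 165 = 0  ⇒  r_C3 = 11 (r>0 drops 1)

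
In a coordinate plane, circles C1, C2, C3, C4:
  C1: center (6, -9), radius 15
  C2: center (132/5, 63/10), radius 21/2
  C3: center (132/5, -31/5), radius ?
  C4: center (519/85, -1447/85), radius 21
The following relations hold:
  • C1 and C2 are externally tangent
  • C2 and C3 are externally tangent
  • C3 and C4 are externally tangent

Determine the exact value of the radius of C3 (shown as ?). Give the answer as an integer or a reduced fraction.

2

1. [ext C2·C3]  r_C3² + 21r_C3 − 46 = 0  ⇒  r_C3 = 2 (r>0 drops 1)
2. [ext C3·C4]  r_C3² + 42r_C3 − 88 = 0  ⇒  r_C3 = 2 (r>0 drops 1)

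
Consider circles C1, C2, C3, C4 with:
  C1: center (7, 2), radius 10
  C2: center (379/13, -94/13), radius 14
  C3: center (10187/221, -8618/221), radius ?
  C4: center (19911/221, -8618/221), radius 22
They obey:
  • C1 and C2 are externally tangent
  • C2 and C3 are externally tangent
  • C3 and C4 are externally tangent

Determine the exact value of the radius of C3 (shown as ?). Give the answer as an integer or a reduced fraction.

22

1. [ext C2·C3]  r_C3² + 28r_C3 − 1100 = 0  ⇒  r_C3 = 22 (r>0 drops 1)
2. [ext C3·C4]  r_C3² + 44r_C3 − 1452 = 0  ⇒  r_C3 = 22 (r>0 drops 1)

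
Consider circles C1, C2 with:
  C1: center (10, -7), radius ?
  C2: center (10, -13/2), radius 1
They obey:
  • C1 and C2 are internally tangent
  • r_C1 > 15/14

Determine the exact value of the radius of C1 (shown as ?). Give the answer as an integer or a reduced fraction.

1. [int C1,C2]  r_C1² − 2r_C1 + 3/4 = 0  ⇒  r_C1 = 1/2 or 3/2
2. given r_C1 > 15/14: keep 3/2

3/2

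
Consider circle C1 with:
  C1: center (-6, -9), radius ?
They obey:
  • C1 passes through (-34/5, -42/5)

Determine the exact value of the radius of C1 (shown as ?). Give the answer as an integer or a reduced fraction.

1

1. [C1∋P]  r_C1² − 1 = 0  ⇒  r_C1 = 1 (r>0 drops 1)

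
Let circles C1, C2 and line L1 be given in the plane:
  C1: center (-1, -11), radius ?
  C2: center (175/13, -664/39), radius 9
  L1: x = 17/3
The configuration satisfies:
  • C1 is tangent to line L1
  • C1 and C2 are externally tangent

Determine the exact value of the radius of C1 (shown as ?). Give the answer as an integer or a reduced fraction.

1. [C1‖L1]  r_C1² − 400/9 = 0  ⇒  r_C1 = 20/3 (r>0 drops 1)
2. [ext C1·C2]  r_C1² + 18r_C1 − 1480/9 = 0  ⇒  r_C1 = 20/3 (r>0 drops 1)

20/3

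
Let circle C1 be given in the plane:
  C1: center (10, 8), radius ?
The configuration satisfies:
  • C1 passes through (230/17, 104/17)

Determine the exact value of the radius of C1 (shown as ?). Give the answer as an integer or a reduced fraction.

1. [C1∋P]  r_C1² − 16 = 0  ⇒  r_C1 = 4 (r>0 drops 1)

4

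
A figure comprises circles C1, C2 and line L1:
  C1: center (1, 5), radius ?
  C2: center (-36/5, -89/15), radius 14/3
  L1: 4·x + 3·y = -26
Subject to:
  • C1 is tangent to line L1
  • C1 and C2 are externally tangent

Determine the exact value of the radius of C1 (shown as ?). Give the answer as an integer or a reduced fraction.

1. [C1‖L1]  r_C1² − 81 = 0  ⇒  r_C1 = 9 (r>0 drops 1)
2. [ext C1·C2]  r_C1² + (28/3)r_C1 − 165 = 0  ⇒  r_C1 = 9 (r>0 drops 1)

9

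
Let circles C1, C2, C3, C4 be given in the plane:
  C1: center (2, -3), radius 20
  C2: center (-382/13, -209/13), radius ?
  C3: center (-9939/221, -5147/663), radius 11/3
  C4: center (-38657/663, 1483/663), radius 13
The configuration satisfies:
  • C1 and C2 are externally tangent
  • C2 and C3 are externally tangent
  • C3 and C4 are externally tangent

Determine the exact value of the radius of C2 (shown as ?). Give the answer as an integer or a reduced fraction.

1. [ext C1·C2]  r_C2² + 40r_C2 − 756 = 0  ⇒  r_C2 = 14 (r>0 drops 1)
2. [ext C2·C3]  r_C2² + (22/3)r_C2 − 896/3 = 0  ⇒  r_C2 = 14 (r>0 drops 1)

14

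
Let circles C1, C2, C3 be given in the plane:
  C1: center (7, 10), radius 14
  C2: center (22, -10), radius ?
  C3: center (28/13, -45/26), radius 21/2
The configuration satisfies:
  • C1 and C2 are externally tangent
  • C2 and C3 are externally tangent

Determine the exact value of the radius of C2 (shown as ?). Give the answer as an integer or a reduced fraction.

1. [ext C1·C2]  r_C2² + 28r_C2 − 429 = 0  ⇒  r_C2 = 11 (r>0 drops 1)
2. [ext C2·C3]  r_C2² + 21r_C2 − 352 = 0  ⇒  r_C2 = 11 (r>0 drops 1)

11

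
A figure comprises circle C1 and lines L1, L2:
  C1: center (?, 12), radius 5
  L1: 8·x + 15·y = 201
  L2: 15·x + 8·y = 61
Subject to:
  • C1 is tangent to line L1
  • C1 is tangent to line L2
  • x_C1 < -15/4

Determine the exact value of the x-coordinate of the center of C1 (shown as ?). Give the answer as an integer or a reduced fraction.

1. [C1‖L1]  x_C1² − (21/4)x_C1 − 106 = 0  ⇒  x_C1 = -8 or 53/4
2. [C1‖L2]  x_C1² + (14/3)x_C1 − 80/3 = 0  ⇒  x_C1 = -8 or 10/3

-8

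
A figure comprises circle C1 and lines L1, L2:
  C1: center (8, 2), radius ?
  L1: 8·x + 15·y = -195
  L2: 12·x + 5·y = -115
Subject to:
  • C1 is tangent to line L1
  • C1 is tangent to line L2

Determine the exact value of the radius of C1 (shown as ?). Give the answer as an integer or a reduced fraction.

1. [C1‖L1]  r_C1² − 289 = 0  ⇒  r_C1 = 17 (r>0 drops 1)
2. [C1‖L2]  r_C1² − 289 = 0  ⇒  r_C1 = 17 (r>0 drops 1)

17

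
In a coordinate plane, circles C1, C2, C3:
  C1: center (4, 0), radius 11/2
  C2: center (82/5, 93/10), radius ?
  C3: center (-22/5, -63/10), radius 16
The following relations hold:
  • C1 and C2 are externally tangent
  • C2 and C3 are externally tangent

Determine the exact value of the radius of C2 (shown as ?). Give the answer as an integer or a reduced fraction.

1. [ext C1·C2]  r_C2² + 11r_C2 − 210 = 0  ⇒  r_C2 = 10 (r>0 drops 1)
2. [ext C2·C3]  r_C2² + 32r_C2 − 420 = 0  ⇒  r_C2 = 10 (r>0 drops 1)

10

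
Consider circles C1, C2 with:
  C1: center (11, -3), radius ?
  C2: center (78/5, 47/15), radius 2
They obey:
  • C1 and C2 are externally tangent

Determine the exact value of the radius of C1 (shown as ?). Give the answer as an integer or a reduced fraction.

17/3

1. [ext C1·C2]  r_C1² + 4r_C1 − 493/9 = 0  ⇒  r_C1 = 17/3 (r>0 drops 1)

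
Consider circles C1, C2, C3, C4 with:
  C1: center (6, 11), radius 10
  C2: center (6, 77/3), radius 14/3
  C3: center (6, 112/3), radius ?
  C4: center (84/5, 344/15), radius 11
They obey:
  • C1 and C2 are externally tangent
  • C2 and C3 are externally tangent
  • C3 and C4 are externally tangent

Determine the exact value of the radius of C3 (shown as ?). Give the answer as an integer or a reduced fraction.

1. [ext C2·C3]  r_C3² + (28/3)r_C3 − 343/3 = 0  ⇒  r_C3 = 7 (r>0 drops 1)
2. [ext C3·C4]  r_C3² + 22r_C3 − 203 = 0  ⇒  r_C3 = 7 (r>0 drops 1)

7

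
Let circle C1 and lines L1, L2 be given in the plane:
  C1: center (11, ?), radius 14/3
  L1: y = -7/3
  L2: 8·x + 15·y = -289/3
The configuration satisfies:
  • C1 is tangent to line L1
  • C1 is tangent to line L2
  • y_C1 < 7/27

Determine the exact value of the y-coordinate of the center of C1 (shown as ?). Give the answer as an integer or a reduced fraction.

-7

1. [C1‖L1]  y_C1² + (14/3)y_C1 − 49/3 = 0  ⇒  y_C1 = -7 or 7/3
2. [C1‖L2]  y_C1² + (1106/45)y_C1 + 5537/45 = 0  ⇒  y_C1 = -791/45 or -7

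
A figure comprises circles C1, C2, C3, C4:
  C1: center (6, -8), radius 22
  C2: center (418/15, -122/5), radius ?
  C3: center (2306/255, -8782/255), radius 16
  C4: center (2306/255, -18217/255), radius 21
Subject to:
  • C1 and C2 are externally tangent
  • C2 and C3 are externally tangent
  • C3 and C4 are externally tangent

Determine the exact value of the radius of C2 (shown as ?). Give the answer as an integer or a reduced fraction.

1. [ext C1·C2]  r_C2² + 44r_C2 − 2368/9 = 0  ⇒  r_C2 = 16/3 (r>0 drops 1)
2. [ext C2·C3]  r_C2² + 32r_C2 − 1792/9 = 0  ⇒  r_C2 = 16/3 (r>0 drops 1)

16/3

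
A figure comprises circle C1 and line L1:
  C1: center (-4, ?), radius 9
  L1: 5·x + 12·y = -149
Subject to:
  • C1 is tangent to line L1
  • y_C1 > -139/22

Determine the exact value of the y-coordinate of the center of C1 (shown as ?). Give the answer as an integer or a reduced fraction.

-1

1. [C1‖L1]  y_C1² + (43/2)y_C1 + 41/2 = 0  ⇒  y_C1 = -41/2 or -1
2. given y_C1 > -139/22: keep -1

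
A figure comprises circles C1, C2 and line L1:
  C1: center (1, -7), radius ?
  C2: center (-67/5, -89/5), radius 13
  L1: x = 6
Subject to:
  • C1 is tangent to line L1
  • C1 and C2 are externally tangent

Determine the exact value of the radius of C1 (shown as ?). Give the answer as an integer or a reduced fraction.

1. [C1‖L1]  r_C1² − 25 = 0  ⇒  r_C1 = 5 (r>0 drops 1)
2. [ext C1·C2]  r_C1² + 26r_C1 − 155 = 0  ⇒  r_C1 = 5 (r>0 drops 1)

5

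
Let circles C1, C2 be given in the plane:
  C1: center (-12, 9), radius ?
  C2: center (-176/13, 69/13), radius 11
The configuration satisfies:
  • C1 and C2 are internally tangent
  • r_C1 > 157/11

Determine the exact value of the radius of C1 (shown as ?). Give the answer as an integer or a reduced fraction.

15

1. [int C1,C2]  r_C1² − 22r_C1 + 105 = 0  ⇒  r_C1 = 7 or 15
2. given r_C1 > 157/11: keep 15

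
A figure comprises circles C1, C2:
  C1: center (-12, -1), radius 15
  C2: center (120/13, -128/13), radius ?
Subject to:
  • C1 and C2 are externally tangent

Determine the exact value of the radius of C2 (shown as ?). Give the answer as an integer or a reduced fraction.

8

1. [ext C1·C2]  r_C2² + 30r_C2 − 304 = 0  ⇒  r_C2 = 8 (r>0 drops 1)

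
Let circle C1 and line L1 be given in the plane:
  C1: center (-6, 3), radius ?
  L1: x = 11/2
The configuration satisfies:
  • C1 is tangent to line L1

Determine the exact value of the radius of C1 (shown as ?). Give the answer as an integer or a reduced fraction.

1. [C1‖L1]  r_C1² − 529/4 = 0  ⇒  r_C1 = 23/2 (r>0 drops 1)

23/2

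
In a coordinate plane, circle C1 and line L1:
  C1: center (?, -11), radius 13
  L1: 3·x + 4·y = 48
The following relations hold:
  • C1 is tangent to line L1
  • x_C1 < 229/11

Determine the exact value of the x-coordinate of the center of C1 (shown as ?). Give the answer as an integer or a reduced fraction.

9

1. [C1‖L1]  x_C1² − (184/3)x_C1 + 471 = 0  ⇒  x_C1 = 9 or 157/3
2. given x_C1 < 229/11: keep 9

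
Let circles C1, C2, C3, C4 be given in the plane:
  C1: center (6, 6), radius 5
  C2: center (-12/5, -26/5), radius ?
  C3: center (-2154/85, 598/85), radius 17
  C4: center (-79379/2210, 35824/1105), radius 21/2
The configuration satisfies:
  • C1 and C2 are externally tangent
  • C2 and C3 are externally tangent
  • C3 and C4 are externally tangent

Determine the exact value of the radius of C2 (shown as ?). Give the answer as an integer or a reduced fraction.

9

1. [ext C1·C2]  r_C2² + 10r_C2 − 171 = 0  ⇒  r_C2 = 9 (r>0 drops 1)
2. [ext C2·C3]  r_C2² + 34r_C2 − 387 = 0  ⇒  r_C2 = 9 (r>0 drops 1)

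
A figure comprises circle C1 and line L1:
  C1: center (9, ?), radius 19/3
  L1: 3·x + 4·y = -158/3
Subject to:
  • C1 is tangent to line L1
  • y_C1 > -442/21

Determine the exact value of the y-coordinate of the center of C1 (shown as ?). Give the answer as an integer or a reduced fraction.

-12

1. [C1‖L1]  y_C1² + (239/6)y_C1 + 334 = 0  ⇒  y_C1 = -167/6 or -12
2. given y_C1 > -442/21: keep -12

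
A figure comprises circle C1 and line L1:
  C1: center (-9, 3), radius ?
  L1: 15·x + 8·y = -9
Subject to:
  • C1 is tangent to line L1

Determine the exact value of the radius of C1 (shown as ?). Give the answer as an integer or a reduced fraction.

6

1. [C1‖L1]  r_C1² − 36 = 0  ⇒  r_C1 = 6 (r>0 drops 1)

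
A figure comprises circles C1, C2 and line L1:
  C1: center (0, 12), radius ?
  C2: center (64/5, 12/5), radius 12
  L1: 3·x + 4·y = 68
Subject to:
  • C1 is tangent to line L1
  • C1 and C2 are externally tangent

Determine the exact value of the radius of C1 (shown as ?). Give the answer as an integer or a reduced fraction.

4

1. [C1‖L1]  r_C1² − 16 = 0  ⇒  r_C1 = 4 (r>0 drops 1)
2. [ext C1·C2]  r_C1² + 24r_C1 − 112 = 0  ⇒  r_C1 = 4 (r>0 drops 1)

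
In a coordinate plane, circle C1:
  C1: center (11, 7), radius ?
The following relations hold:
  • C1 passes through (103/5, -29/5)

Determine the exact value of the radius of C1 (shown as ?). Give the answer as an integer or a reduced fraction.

16

1. [C1∋P]  r_C1² − 256 = 0  ⇒  r_C1 = 16 (r>0 drops 1)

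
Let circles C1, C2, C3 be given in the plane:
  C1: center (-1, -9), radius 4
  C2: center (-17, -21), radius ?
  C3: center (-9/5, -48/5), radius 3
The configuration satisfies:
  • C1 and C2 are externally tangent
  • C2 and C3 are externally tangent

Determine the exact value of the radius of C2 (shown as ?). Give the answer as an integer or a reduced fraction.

1. [ext C1·C2]  r_C2² + 8r_C2 − 384 = 0  ⇒  r_C2 = 16 (r>0 drops 1)
2. [ext C2·C3]  r_C2² + 6r_C2 − 352 = 0  ⇒  r_C2 = 16 (r>0 drops 1)

16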